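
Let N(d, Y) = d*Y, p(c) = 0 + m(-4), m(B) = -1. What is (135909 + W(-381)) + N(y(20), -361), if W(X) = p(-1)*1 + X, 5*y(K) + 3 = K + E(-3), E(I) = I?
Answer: 672581/5 ≈ 1.3452e+5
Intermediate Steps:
p(c) = -1 (p(c) = 0 - 1 = -1)
y(K) = -6/5 + K/5 (y(K) = -3/5 + (K - 3)/5 = -3/5 + (-3 + K)/5 = -3/5 + (-3/5 + K/5) = -6/5 + K/5)
N(d, Y) = Y*d
W(X) = -1 + X (W(X) = -1*1 + X = -1 + X)
(135909 + W(-381)) + N(y(20), -361) = (135909 + (-1 - 381)) - 361*(-6/5 + (1/5)*20) = (135909 - 382) - 361*(-6/5 + 4) = 135527 - 361*14/5 = 135527 - 5054/5 = 672581/5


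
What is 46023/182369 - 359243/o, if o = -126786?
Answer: 6486350795/2101985094 ≈ 3.0858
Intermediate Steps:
46023/182369 - 359243/o = 46023/182369 - 359243/(-126786) = 46023*(1/182369) - 359243*(-1/126786) = 46023/182369 + 359243/126786 = 6486350795/2101985094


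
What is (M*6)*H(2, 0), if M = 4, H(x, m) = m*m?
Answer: 0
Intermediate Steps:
H(x, m) = m²
(M*6)*H(2, 0) = (4*6)*0² = 24*0 = 0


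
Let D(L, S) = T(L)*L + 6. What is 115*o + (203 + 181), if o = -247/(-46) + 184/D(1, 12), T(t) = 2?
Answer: 7293/2 ≈ 3646.5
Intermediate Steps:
D(L, S) = 6 + 2*L (D(L, S) = 2*L + 6 = 6 + 2*L)
o = 1305/46 (o = -247/(-46) + 184/(6 + 2*1) = -247*(-1/46) + 184/(6 + 2) = 247/46 + 184/8 = 247/46 + 184*(⅛) = 247/46 + 23 = 1305/46 ≈ 28.370)
115*o + (203 + 181) = 115*(1305/46) + (203 + 181) = 6525/2 + 384 = 7293/2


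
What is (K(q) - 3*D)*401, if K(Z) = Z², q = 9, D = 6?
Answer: 25263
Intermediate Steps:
(K(q) - 3*D)*401 = (9² - 3*6)*401 = (81 - 18)*401 = 63*401 = 25263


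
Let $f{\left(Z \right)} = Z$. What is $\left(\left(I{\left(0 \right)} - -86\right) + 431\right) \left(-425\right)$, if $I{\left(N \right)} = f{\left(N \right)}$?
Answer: $-219725$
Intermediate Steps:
$I{\left(N \right)} = N$
$\left(\left(I{\left(0 \right)} - -86\right) + 431\right) \left(-425\right) = \left(\left(0 - -86\right) + 431\right) \left(-425\right) = \left(\left(0 + 86\right) + 431\right) \left(-425\right) = \left(86 + 431\right) \left(-425\right) = 517 \left(-425\right) = -219725$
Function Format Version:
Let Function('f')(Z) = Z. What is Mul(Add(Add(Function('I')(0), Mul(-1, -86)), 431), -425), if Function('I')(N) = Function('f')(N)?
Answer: -219725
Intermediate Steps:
Function('I')(N) = N
Mul(Add(Add(Function('I')(0), Mul(-1, -86)), 431), -425) = Mul(Add(Add(0, Mul(-1, -86)), 431), -425) = Mul(Add(Add(0, 86), 431), -425) = Mul(Add(86, 431), -425) = Mul(517, -425) = -219725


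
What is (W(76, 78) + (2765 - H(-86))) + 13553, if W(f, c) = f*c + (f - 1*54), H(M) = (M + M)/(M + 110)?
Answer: 133651/6 ≈ 22275.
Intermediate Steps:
H(M) = 2*M/(110 + M) (H(M) = (2*M)/(110 + M) = 2*M/(110 + M))
W(f, c) = -54 + f + c*f (W(f, c) = c*f + (f - 54) = c*f + (-54 + f) = -54 + f + c*f)
(W(76, 78) + (2765 - H(-86))) + 13553 = ((-54 + 76 + 78*76) + (2765 - 2*(-86)/(110 - 86))) + 13553 = ((-54 + 76 + 5928) + (2765 - 2*(-86)/24)) + 13553 = (5950 + (2765 - 2*(-86)/24)) + 13553 = (5950 + (2765 - 1*(-43/6))) + 13553 = (5950 + (2765 + 43/6)) + 13553 = (5950 + 16633/6) + 13553 = 52333/6 + 13553 = 133651/6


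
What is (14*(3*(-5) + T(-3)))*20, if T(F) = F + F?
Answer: -5880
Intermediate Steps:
T(F) = 2*F
(14*(3*(-5) + T(-3)))*20 = (14*(3*(-5) + 2*(-3)))*20 = (14*(-15 - 6))*20 = (14*(-21))*20 = -294*20 = -5880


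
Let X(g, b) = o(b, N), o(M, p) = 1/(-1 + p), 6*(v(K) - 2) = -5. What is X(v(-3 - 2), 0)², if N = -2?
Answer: ⅑ ≈ 0.11111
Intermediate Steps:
v(K) = 7/6 (v(K) = 2 + (⅙)*(-5) = 2 - ⅚ = 7/6)
X(g, b) = -⅓ (X(g, b) = 1/(-1 - 2) = 1/(-3) = -⅓)
X(v(-3 - 2), 0)² = (-⅓)² = ⅑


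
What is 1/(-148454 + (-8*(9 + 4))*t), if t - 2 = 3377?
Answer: -1/499870 ≈ -2.0005e-6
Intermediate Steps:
t = 3379 (t = 2 + 3377 = 3379)
1/(-148454 + (-8*(9 + 4))*t) = 1/(-148454 - 8*(9 + 4)*3379) = 1/(-148454 - 8*13*3379) = 1/(-148454 - 104*3379) = 1/(-148454 - 351416) = 1/(-499870) = -1/499870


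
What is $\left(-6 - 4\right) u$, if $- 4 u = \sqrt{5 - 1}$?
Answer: $5$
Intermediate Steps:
$u = - \frac{1}{2}$ ($u = - \frac{\sqrt{5 - 1}}{4} = - \frac{\sqrt{4}}{4} = \left(- \frac{1}{4}\right) 2 = - \frac{1}{2} \approx -0.5$)
$\left(-6 - 4\right) u = \left(-6 - 4\right) \left(- \frac{1}{2}\right) = \left(-10\right) \left(- \frac{1}{2}\right) = 5$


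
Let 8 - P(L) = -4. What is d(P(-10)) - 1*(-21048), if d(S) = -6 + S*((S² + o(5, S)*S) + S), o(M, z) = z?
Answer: 24642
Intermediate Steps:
P(L) = 12 (P(L) = 8 - 1*(-4) = 8 + 4 = 12)
d(S) = -6 + S*(S + 2*S²) (d(S) = -6 + S*((S² + S*S) + S) = -6 + S*((S² + S²) + S) = -6 + S*(2*S² + S) = -6 + S*(S + 2*S²))
d(P(-10)) - 1*(-21048) = (-6 + 12² + 2*12³) - 1*(-21048) = (-6 + 144 + 2*1728) + 21048 = (-6 + 144 + 3456) + 21048 = 3594 + 21048 = 24642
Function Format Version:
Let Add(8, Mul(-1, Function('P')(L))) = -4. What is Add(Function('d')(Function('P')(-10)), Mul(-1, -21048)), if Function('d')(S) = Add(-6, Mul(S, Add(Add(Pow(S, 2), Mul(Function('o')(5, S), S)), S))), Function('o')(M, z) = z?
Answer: 24642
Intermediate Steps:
Function('P')(L) = 12 (Function('P')(L) = Add(8, Mul(-1, -4)) = Add(8, 4) = 12)
Function('d')(S) = Add(-6, Mul(S, Add(S, Mul(2, Pow(S, 2))))) (Function('d')(S) = Add(-6, Mul(S, Add(Add(Pow(S, 2), Mul(S, S)), S))) = Add(-6, Mul(S, Add(Add(Pow(S, 2), Pow(S, 2)), S))) = Add(-6, Mul(S, Add(Mul(2, Pow(S, 2)), S))) = Add(-6, Mul(S, Add(S, Mul(2, Pow(S, 2))))))
Add(Function('d')(Function('P')(-10)), Mul(-1, -21048)) = Add(Add(-6, Pow(12, 2), Mul(2, Pow(12, 3))), Mul(-1, -21048)) = Add(Add(-6, 144, Mul(2, 1728)), 21048) = Add(Add(-6, 144, 3456), 21048) = Add(3594, 21048) = 24642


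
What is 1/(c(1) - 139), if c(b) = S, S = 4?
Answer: -1/135 ≈ -0.0074074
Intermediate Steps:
c(b) = 4
1/(c(1) - 139) = 1/(4 - 139) = 1/(-135) = -1/135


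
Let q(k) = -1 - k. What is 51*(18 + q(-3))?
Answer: 1020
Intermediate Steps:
51*(18 + q(-3)) = 51*(18 + (-1 - 1*(-3))) = 51*(18 + (-1 + 3)) = 51*(18 + 2) = 51*20 = 1020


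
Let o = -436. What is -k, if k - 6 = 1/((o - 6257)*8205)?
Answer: -329496389/54916065 ≈ -6.0000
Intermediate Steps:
k = 329496389/54916065 (k = 6 + 1/(-436 - 6257*8205) = 6 + (1/8205)/(-6693) = 6 - 1/6693*1/8205 = 6 - 1/54916065 = 329496389/54916065 ≈ 6.0000)
-k = -1*329496389/54916065 = -329496389/54916065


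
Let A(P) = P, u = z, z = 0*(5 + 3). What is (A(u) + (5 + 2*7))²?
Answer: 361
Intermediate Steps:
z = 0 (z = 0*8 = 0)
u = 0
(A(u) + (5 + 2*7))² = (0 + (5 + 2*7))² = (0 + (5 + 14))² = (0 + 19)² = 19² = 361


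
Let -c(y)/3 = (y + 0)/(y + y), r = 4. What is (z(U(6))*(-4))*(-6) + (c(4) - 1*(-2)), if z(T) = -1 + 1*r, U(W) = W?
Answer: 145/2 ≈ 72.500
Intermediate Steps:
z(T) = 3 (z(T) = -1 + 1*4 = -1 + 4 = 3)
c(y) = -3/2 (c(y) = -3*(y + 0)/(y + y) = -3*y/(2*y) = -3*y*1/(2*y) = -3*1/2 = -3/2)
(z(U(6))*(-4))*(-6) + (c(4) - 1*(-2)) = (3*(-4))*(-6) + (-3/2 - 1*(-2)) = -12*(-6) + (-3/2 + 2) = 72 + 1/2 = 145/2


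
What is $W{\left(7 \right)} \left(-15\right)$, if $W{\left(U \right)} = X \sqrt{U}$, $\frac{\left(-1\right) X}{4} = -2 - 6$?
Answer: $- 480 \sqrt{7} \approx -1270.0$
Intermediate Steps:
$X = 32$ ($X = - 4 \left(-2 - 6\right) = \left(-4\right) \left(-8\right) = 32$)
$W{\left(U \right)} = 32 \sqrt{U}$
$W{\left(7 \right)} \left(-15\right) = 32 \sqrt{7} \left(-15\right) = - 480 \sqrt{7}$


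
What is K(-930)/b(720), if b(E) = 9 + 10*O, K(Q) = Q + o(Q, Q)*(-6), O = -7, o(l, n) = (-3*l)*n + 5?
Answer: -15567240/61 ≈ -2.5520e+5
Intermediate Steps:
o(l, n) = 5 - 3*l*n (o(l, n) = -3*l*n + 5 = 5 - 3*l*n)
K(Q) = -30 + Q + 18*Q**2 (K(Q) = Q + (5 - 3*Q*Q)*(-6) = Q + (5 - 3*Q**2)*(-6) = Q + (-30 + 18*Q**2) = -30 + Q + 18*Q**2)
b(E) = -61 (b(E) = 9 + 10*(-7) = 9 - 70 = -61)
K(-930)/b(720) = (-30 - 930 + 18*(-930)**2)/(-61) = (-30 - 930 + 18*864900)*(-1/61) = (-30 - 930 + 15568200)*(-1/61) = 15567240*(-1/61) = -15567240/61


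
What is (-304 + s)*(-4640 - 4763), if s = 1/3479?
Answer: 9944753845/3479 ≈ 2.8585e+6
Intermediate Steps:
s = 1/3479 ≈ 0.00028744
(-304 + s)*(-4640 - 4763) = (-304 + 1/3479)*(-4640 - 4763) = -1057615/3479*(-9403) = 9944753845/3479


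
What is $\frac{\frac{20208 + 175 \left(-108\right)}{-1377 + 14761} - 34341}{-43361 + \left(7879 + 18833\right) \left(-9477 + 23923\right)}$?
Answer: $- \frac{114904659}{1291014587086} \approx -8.9003 \cdot 10^{-5}$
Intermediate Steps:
$\frac{\frac{20208 + 175 \left(-108\right)}{-1377 + 14761} - 34341}{-43361 + \left(7879 + 18833\right) \left(-9477 + 23923\right)} = \frac{\frac{20208 - 18900}{13384} - 34341}{-43361 + 26712 \cdot 14446} = \frac{1308 \cdot \frac{1}{13384} - 34341}{-43361 + 385881552} = \frac{\frac{327}{3346} - 34341}{385838191} = \left(- \frac{114904659}{3346}\right) \frac{1}{385838191} = - \frac{114904659}{1291014587086}$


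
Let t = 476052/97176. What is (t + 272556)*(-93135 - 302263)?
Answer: -436360868836141/4049 ≈ -1.0777e+11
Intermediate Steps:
t = 39671/8098 (t = 476052*(1/97176) = 39671/8098 ≈ 4.8989)
(t + 272556)*(-93135 - 302263) = (39671/8098 + 272556)*(-93135 - 302263) = (2207198159/8098)*(-395398) = -436360868836141/4049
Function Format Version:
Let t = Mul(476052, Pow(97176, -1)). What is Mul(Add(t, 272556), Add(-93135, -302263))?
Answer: Rational(-436360868836141, 4049) ≈ -1.0777e+11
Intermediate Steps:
t = Rational(39671, 8098) (t = Mul(476052, Rational(1, 97176)) = Rational(39671, 8098) ≈ 4.8989)
Mul(Add(t, 272556), Add(-93135, -302263)) = Mul(Add(Rational(39671, 8098), 272556), Add(-93135, -302263)) = Mul(Rational(2207198159, 8098), -395398) = Rational(-436360868836141, 4049)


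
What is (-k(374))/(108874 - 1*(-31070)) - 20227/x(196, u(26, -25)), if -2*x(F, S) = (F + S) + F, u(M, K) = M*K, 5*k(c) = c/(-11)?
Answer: -138757177/884940 ≈ -156.80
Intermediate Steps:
k(c) = -c/55 (k(c) = (c/(-11))/5 = (c*(-1/11))/5 = (-c/11)/5 = -c/55)
u(M, K) = K*M
x(F, S) = -F - S/2 (x(F, S) = -((F + S) + F)/2 = -(S + 2*F)/2 = -F - S/2)
(-k(374))/(108874 - 1*(-31070)) - 20227/x(196, u(26, -25)) = (-(-1)*374/55)/(108874 - 1*(-31070)) - 20227/(-1*196 - (-25)*26/2) = (-1*(-34/5))/(108874 + 31070) - 20227/(-196 - ½*(-650)) = (34/5)/139944 - 20227/(-196 + 325) = (34/5)*(1/139944) - 20227/129 = 1/20580 - 20227*1/129 = 1/20580 - 20227/129 = -138757177/884940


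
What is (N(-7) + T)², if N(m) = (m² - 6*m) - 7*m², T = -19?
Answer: 73441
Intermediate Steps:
N(m) = -6*m - 6*m²
(N(-7) + T)² = (-6*(-7)*(1 - 7) - 19)² = (-6*(-7)*(-6) - 19)² = (-252 - 19)² = (-271)² = 73441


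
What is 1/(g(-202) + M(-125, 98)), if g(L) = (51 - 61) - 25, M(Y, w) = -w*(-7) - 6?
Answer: 1/645 ≈ 0.0015504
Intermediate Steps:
M(Y, w) = -6 + 7*w (M(Y, w) = 7*w - 6 = -6 + 7*w)
g(L) = -35 (g(L) = -10 - 25 = -35)
1/(g(-202) + M(-125, 98)) = 1/(-35 + (-6 + 7*98)) = 1/(-35 + (-6 + 686)) = 1/(-35 + 680) = 1/645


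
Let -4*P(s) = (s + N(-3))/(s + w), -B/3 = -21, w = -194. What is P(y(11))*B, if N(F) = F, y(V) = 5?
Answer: 1/6 ≈ 0.16667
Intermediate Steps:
B = 63 (B = -3*(-21) = 63)
P(s) = -(-3 + s)/(4*(-194 + s)) (P(s) = -(s - 3)/(4*(s - 194)) = -(-3 + s)/(4*(-194 + s)))
P(y(11))*B = ((3 - 1*5)/(4*(-194 + 5)))*63 = ((1/4)*(3 - 5)/(-189))*63 = ((1/4)*(-1/189)*(-2))*63 = (1/378)*63 = 1/6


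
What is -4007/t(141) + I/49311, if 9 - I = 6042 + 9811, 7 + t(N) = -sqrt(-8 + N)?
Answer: -65926435/197244 + 4007*sqrt(133)/84 ≈ 215.89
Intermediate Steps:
t(N) = -7 - sqrt(-8 + N)
I = -15844 (I = 9 - (6042 + 9811) = 9 - 1*15853 = 9 - 15853 = -15844)
-4007/t(141) + I/49311 = -4007/(-7 - sqrt(-8 + 141)) - 15844/49311 = -4007/(-7 - sqrt(133)) - 15844*1/49311 = -4007/(-7 - sqrt(133)) - 15844/49311 = -15844/49311 - 4007/(-7 - sqrt(133))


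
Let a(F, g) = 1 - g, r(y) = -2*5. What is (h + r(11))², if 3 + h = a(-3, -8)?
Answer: 16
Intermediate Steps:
r(y) = -10
h = 6 (h = -3 + (1 - 1*(-8)) = -3 + (1 + 8) = -3 + 9 = 6)
(h + r(11))² = (6 - 10)² = (-4)² = 16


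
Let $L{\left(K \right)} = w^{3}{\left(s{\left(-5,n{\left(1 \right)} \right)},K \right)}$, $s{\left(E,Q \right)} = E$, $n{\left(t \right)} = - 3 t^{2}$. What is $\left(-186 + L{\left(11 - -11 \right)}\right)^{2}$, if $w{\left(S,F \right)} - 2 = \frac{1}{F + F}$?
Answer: $\frac{229197041955025}{7256313856} \approx 31586.0$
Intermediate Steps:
$w{\left(S,F \right)} = 2 + \frac{1}{2 F}$ ($w{\left(S,F \right)} = 2 + \frac{1}{F + F} = 2 + \frac{1}{2 F}$)
$L{\left(K \right)} = \left(2 + \frac{1}{2 K}\right)^{3}$
$\left(-186 + L{\left(11 - -11 \right)}\right)^{2} = \left(-186 + \frac{\left(1 + 4 \left(11 - -11\right)\right)^{3}}{8 \left(11 - -11\right)^{3}}\right)^{2} = \left(-186 + \frac{\left(1 + 4 \left(11 + 11\right)\right)^{3}}{8 \left(11 + 11\right)^{3}}\right)^{2} = \left(-186 + \frac{\left(1 + 4 \cdot 22\right)^{3}}{8 \cdot 10648}\right)^{2} = \left(-186 + \frac{1}{8} \cdot \frac{1}{10648} \left(1 + 88\right)^{3}\right)^{2} = \left(-186 + \frac{1}{8} \cdot \frac{1}{10648} \cdot 89^{3}\right)^{2} = \left(-186 + \frac{1}{8} \cdot \frac{1}{10648} \cdot 704969\right)^{2} = \left(-186 + \frac{704969}{85184}\right)^{2} = \left(- \frac{15139255}{85184}\right)^{2} = \frac{229197041955025}{7256313856}$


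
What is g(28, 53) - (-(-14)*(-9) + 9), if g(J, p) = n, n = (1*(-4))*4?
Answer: 101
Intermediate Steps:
n = -16 (n = -4*4 = -16)
g(J, p) = -16
g(28, 53) - (-(-14)*(-9) + 9) = -16 - (-(-14)*(-9) + 9) = -16 - (-14*9 + 9) = -16 - (-126 + 9) = -16 - 1*(-117) = -16 + 117 = 101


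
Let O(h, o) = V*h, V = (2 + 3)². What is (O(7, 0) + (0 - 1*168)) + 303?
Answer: 310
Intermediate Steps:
V = 25 (V = 5² = 25)
O(h, o) = 25*h
(O(7, 0) + (0 - 1*168)) + 303 = (25*7 + (0 - 1*168)) + 303 = (175 + (0 - 168)) + 303 = (175 - 168) + 303 = 7 + 303 = 310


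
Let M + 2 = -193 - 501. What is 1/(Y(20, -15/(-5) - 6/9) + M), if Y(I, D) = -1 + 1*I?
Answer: -1/677 ≈ -0.0014771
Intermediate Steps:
Y(I, D) = -1 + I
M = -696 (M = -2 + (-193 - 501) = -2 - 694 = -696)
1/(Y(20, -15/(-5) - 6/9) + M) = 1/((-1 + 20) - 696) = 1/(19 - 696) = 1/(-677) = -1/677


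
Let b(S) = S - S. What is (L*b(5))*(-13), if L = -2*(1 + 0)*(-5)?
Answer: 0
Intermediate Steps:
b(S) = 0
L = 10 (L = -2*1*(-5) = -2*(-5) = 10)
(L*b(5))*(-13) = (10*0)*(-13) = 0*(-13) = 0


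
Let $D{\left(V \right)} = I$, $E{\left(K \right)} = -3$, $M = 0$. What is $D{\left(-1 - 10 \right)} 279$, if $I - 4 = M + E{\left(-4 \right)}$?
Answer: $279$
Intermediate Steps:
$I = 1$ ($I = 4 + \left(0 - 3\right) = 4 - 3 = 1$)
$D{\left(V \right)} = 1$
$D{\left(-1 - 10 \right)} 279 = 1 \cdot 279 = 279$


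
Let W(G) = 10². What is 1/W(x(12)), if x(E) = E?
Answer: 1/100 ≈ 0.010000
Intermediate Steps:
W(G) = 100
1/W(x(12)) = 1/100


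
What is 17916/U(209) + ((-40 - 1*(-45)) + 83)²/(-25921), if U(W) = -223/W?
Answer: -97061459836/5780383 ≈ -16792.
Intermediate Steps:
17916/U(209) + ((-40 - 1*(-45)) + 83)²/(-25921) = 17916/((-223/209)) + ((-40 - 1*(-45)) + 83)²/(-25921) = 17916/((-223*1/209)) + ((-40 + 45) + 83)²*(-1/25921) = 17916/(-223/209) + (5 + 83)²*(-1/25921) = 17916*(-209/223) + 88²*(-1/25921) = -3744444/223 + 7744*(-1/25921) = -3744444/223 - 7744/25921 = -97061459836/5780383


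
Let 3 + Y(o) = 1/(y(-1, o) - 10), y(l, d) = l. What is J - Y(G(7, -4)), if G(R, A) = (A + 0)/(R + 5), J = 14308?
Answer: 157422/11 ≈ 14311.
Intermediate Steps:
G(R, A) = A/(5 + R)
Y(o) = -34/11 (Y(o) = -3 + 1/(-1 - 10) = -3 + 1/(-11) = -3 - 1/11 = -34/11)
J - Y(G(7, -4)) = 14308 - 1*(-34/11) = 14308 + 34/11 = 157422/11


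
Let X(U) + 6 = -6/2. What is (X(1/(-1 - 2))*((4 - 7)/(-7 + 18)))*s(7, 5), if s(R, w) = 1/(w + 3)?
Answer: 27/88 ≈ 0.30682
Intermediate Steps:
s(R, w) = 1/(3 + w)
X(U) = -9 (X(U) = -6 - 6/2 = -6 - 6*½ = -6 - 3 = -9)
(X(1/(-1 - 2))*((4 - 7)/(-7 + 18)))*s(7, 5) = (-9*(4 - 7)/(-7 + 18))/(3 + 5) = -(-27)/11/8 = -(-27)/11*(⅛) = -9*(-3/11)*(⅛) = (27/11)*(⅛) = 27/88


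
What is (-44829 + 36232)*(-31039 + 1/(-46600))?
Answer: 12434850396397/46600 ≈ 2.6684e+8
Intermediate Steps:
(-44829 + 36232)*(-31039 + 1/(-46600)) = -8597*(-31039 - 1/46600) = -8597*(-1446417401/46600) = 12434850396397/46600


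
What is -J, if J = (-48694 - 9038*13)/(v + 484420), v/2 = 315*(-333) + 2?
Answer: 83094/137317 ≈ 0.60513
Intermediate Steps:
v = -209786 (v = 2*(315*(-333) + 2) = 2*(-104895 + 2) = 2*(-104893) = -209786)
J = -83094/137317 (J = (-48694 - 9038*13)/(-209786 + 484420) = (-48694 - 117494)/274634 = -166188*1/274634 = -83094/137317 ≈ -0.60513)
-J = -1*(-83094/137317) = 83094/137317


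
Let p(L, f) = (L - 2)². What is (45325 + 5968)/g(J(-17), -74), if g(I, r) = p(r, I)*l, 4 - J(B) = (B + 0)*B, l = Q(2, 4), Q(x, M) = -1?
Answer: -51293/5776 ≈ -8.8804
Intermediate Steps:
l = -1
J(B) = 4 - B² (J(B) = 4 - (B + 0)*B = 4 - B*B = 4 - B²)
p(L, f) = (-2 + L)²
g(I, r) = -(-2 + r)² (g(I, r) = (-2 + r)²*(-1) = -(-2 + r)²)
(45325 + 5968)/g(J(-17), -74) = (45325 + 5968)/((-(-2 - 74)²)) = 51293/((-1*(-76)²)) = 51293/((-1*5776)) = 51293/(-5776) = 51293*(-1/5776) = -51293/5776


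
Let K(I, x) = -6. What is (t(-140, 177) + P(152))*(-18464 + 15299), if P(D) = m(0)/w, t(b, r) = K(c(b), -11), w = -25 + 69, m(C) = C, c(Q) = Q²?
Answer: 18990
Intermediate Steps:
w = 44
t(b, r) = -6
P(D) = 0 (P(D) = 0/44 = 0*(1/44) = 0)
(t(-140, 177) + P(152))*(-18464 + 15299) = (-6 + 0)*(-18464 + 15299) = -6*(-3165) = 18990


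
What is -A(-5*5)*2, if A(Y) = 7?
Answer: -14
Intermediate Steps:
-A(-5*5)*2 = -1*7*2 = -7*2 = -14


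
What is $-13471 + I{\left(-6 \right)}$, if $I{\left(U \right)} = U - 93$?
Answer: $-13570$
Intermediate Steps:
$I{\left(U \right)} = -93 + U$
$-13471 + I{\left(-6 \right)} = -13471 - 99 = -13570$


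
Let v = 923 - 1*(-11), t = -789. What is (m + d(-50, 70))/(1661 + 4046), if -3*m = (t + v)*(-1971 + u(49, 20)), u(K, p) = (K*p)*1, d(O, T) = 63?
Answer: 11068/1317 ≈ 8.4039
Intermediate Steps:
v = 934 (v = 923 + 11 = 934)
u(K, p) = K*p
m = 143695/3 (m = -(-789 + 934)*(-1971 + 49*20)/3 = -145*(-1971 + 980)/3 = -145*(-991)/3 = -⅓*(-143695) = 143695/3 ≈ 47898.)
(m + d(-50, 70))/(1661 + 4046) = (143695/3 + 63)/(1661 + 4046) = (143884/3)/5707 = (143884/3)*(1/5707) = 11068/1317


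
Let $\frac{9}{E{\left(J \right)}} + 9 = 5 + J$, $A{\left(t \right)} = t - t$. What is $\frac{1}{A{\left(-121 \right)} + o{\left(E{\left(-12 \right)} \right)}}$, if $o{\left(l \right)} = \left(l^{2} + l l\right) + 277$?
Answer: $\frac{128}{35537} \approx 0.0036019$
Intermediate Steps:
$A{\left(t \right)} = 0$
$E{\left(J \right)} = \frac{9}{-4 + J}$ ($E{\left(J \right)} = \frac{9}{-9 + \left(5 + J\right)} = \frac{9}{-4 + J}$)
$o{\left(l \right)} = 277 + 2 l^{2}$ ($o{\left(l \right)} = \left(l^{2} + l^{2}\right) + 277 = 2 l^{2} + 277 = 277 + 2 l^{2}$)
$\frac{1}{A{\left(-121 \right)} + o{\left(E{\left(-12 \right)} \right)}} = \frac{1}{0 + \left(277 + 2 \left(\frac{9}{-4 - 12}\right)^{2}\right)} = \frac{1}{0 + \left(277 + 2 \left(\frac{9}{-16}\right)^{2}\right)} = \frac{1}{0 + \left(277 + 2 \left(9 \left(- \frac{1}{16}\right)\right)^{2}\right)} = \frac{1}{0 + \left(277 + 2 \left(- \frac{9}{16}\right)^{2}\right)} = \frac{1}{0 + \left(277 + 2 \cdot \frac{81}{256}\right)} = \frac{1}{0 + \left(277 + \frac{81}{128}\right)} = \frac{1}{0 + \frac{35537}{128}} = \frac{1}{\frac{35537}{128}} = \frac{128}{35537}$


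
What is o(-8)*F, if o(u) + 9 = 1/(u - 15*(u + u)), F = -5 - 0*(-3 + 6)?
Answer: 10435/232 ≈ 44.978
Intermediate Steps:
F = -5 (F = -5 - 0*3 = -5 - 5*0 = -5 + 0 = -5)
o(u) = -9 - 1/(29*u) (o(u) = -9 + 1/(u - 15*(u + u)) = -9 + 1/(u - 30*u) = -9 + 1/(-29*u) = -9 - 1/(29*u))
o(-8)*F = (-9 - 1/29/(-8))*(-5) = (-9 - 1/29*(-⅛))*(-5) = (-9 + 1/232)*(-5) = -2087/232*(-5) = 10435/232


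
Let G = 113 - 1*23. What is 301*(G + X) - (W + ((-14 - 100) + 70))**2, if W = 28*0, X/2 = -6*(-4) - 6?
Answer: 35990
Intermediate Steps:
X = 36 (X = 2*(-6*(-4) - 6) = 2*(24 - 6) = 2*18 = 36)
W = 0
G = 90 (G = 113 - 23 = 90)
301*(G + X) - (W + ((-14 - 100) + 70))**2 = 301*(90 + 36) - (0 + ((-14 - 100) + 70))**2 = 301*126 - (0 + (-114 + 70))**2 = 37926 - (0 - 44)**2 = 37926 - 1*(-44)**2 = 37926 - 1*1936 = 37926 - 1936 = 35990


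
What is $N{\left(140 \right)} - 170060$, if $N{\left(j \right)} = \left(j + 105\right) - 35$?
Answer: $-169850$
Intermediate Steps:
$N{\left(j \right)} = 70 + j$ ($N{\left(j \right)} = \left(105 + j\right) - 35 = 70 + j$)
$N{\left(140 \right)} - 170060 = \left(70 + 140\right) - 170060 = 210 - 170060 = -169850$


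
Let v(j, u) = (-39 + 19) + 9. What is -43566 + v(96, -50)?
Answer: -43577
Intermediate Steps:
v(j, u) = -11 (v(j, u) = -20 + 9 = -11)
-43566 + v(96, -50) = -43566 - 11 = -43577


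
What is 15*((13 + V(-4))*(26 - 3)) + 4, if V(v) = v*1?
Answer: 3109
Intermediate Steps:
V(v) = v
15*((13 + V(-4))*(26 - 3)) + 4 = 15*((13 - 4)*(26 - 3)) + 4 = 15*(9*23) + 4 = 15*207 + 4 = 3105 + 4 = 3109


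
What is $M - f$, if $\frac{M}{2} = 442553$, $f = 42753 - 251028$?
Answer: $1093381$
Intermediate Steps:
$f = -208275$
$M = 885106$ ($M = 2 \cdot 442553 = 885106$)
$M - f = 885106 - -208275 = 885106 + 208275 = 1093381$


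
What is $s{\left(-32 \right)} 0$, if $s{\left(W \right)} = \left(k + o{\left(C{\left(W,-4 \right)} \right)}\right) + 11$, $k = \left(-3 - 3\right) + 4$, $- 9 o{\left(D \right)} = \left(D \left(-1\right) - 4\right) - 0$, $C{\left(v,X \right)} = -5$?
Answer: $0$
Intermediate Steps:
$o{\left(D \right)} = \frac{4}{9} + \frac{D}{9}$ ($o{\left(D \right)} = - \frac{\left(D \left(-1\right) - 4\right) - 0}{9} = - \frac{\left(- D - 4\right) + 0}{9} = - \frac{\left(-4 - D\right) + 0}{9} = - \frac{-4 - D}{9} = \frac{4}{9} + \frac{D}{9}$)
$k = -2$ ($k = -6 + 4 = -2$)
$s{\left(W \right)} = \frac{80}{9}$ ($s{\left(W \right)} = \left(-2 + \left(\frac{4}{9} + \frac{1}{9} \left(-5\right)\right)\right) + 11 = \left(-2 + \left(\frac{4}{9} - \frac{5}{9}\right)\right) + 11 = \left(-2 - \frac{1}{9}\right) + 11 = - \frac{19}{9} + 11 = \frac{80}{9}$)
$s{\left(-32 \right)} 0 = \frac{80}{9} \cdot 0 = 0$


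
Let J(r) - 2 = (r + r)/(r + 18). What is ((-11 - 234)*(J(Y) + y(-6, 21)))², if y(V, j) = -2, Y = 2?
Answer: 2401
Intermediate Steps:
J(r) = 2 + 2*r/(18 + r) (J(r) = 2 + (r + r)/(r + 18) = 2 + (2*r)/(18 + r) = 2 + 2*r/(18 + r))
((-11 - 234)*(J(Y) + y(-6, 21)))² = ((-11 - 234)*(4*(9 + 2)/(18 + 2) - 2))² = (-245*(4*11/20 - 2))² = (-245*(4*(1/20)*11 - 2))² = (-245*(11/5 - 2))² = (-245*⅕)² = (-49)² = 2401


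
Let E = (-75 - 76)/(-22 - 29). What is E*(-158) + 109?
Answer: -18299/51 ≈ -358.80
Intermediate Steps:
E = 151/51 (E = -151/(-51) = -151*(-1/51) = 151/51 ≈ 2.9608)
E*(-158) + 109 = (151/51)*(-158) + 109 = -23858/51 + 109 = -18299/51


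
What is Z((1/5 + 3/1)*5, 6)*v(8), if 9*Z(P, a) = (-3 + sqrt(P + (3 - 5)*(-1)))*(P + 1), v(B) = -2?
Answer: 34/3 - 34*sqrt(2)/3 ≈ -4.6944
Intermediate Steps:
Z(P, a) = (1 + P)*(-3 + sqrt(2 + P))/9 (Z(P, a) = ((-3 + sqrt(P + (3 - 5)*(-1)))*(P + 1))/9 = ((-3 + sqrt(P - 2*(-1)))*(1 + P))/9 = ((-3 + sqrt(P + 2))*(1 + P))/9 = ((-3 + sqrt(2 + P))*(1 + P))/9 = ((1 + P)*(-3 + sqrt(2 + P)))/9 = (1 + P)*(-3 + sqrt(2 + P))/9)
Z((1/5 + 3/1)*5, 6)*v(8) = (-1/3 - (1/5 + 3/1)*5/3 + sqrt(2 + (1/5 + 3/1)*5)/9 + ((1/5 + 3/1)*5)*sqrt(2 + (1/5 + 3/1)*5)/9)*(-2) = (-1/3 - (1*(1/5) + 3*1)*5/3 + sqrt(2 + (1*(1/5) + 3*1)*5)/9 + ((1*(1/5) + 3*1)*5)*sqrt(2 + (1*(1/5) + 3*1)*5)/9)*(-2) = (-1/3 - (1/5 + 3)*5/3 + sqrt(2 + (1/5 + 3)*5)/9 + ((1/5 + 3)*5)*sqrt(2 + (1/5 + 3)*5)/9)*(-2) = (-1/3 - 16*5/15 + sqrt(2 + (16/5)*5)/9 + ((16/5)*5)*sqrt(2 + (16/5)*5)/9)*(-2) = (-1/3 - 1/3*16 + sqrt(2 + 16)/9 + (1/9)*16*sqrt(2 + 16))*(-2) = (-1/3 - 16/3 + sqrt(18)/9 + (1/9)*16*sqrt(18))*(-2) = (-1/3 - 16/3 + (3*sqrt(2))/9 + (1/9)*16*(3*sqrt(2)))*(-2) = (-1/3 - 16/3 + sqrt(2)/3 + 16*sqrt(2)/3)*(-2) = (-17/3 + 17*sqrt(2)/3)*(-2) = 34/3 - 34*sqrt(2)/3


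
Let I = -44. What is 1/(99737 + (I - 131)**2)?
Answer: 1/130362 ≈ 7.6709e-6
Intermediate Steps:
1/(99737 + (I - 131)**2) = 1/(99737 + (-44 - 131)**2) = 1/(99737 + (-175)**2) = 1/(99737 + 30625) = 1/130362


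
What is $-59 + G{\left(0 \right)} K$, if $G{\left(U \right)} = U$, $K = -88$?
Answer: $-59$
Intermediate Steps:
$-59 + G{\left(0 \right)} K = -59 + 0 \left(-88\right) = -59 + 0 = -59$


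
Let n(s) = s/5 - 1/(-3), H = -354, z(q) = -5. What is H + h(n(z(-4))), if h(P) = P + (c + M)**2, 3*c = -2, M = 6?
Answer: -2936/9 ≈ -326.22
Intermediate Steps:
c = -2/3 (c = (1/3)*(-2) = -2/3 ≈ -0.66667)
n(s) = 1/3 + s/5 (n(s) = s*(1/5) - 1*(-1/3) = s/5 + 1/3 = 1/3 + s/5)
h(P) = 256/9 + P (h(P) = P + (-2/3 + 6)**2 = P + (16/3)**2 = P + 256/9 = 256/9 + P)
H + h(n(z(-4))) = -354 + (256/9 + (1/3 + (1/5)*(-5))) = -354 + (256/9 + (1/3 - 1)) = -354 + (256/9 - 2/3) = -354 + 250/9 = -2936/9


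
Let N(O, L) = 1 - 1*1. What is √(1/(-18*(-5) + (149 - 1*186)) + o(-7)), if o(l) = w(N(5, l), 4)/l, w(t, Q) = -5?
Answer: 4*√6307/371 ≈ 0.85624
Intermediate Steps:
N(O, L) = 0 (N(O, L) = 1 - 1 = 0)
o(l) = -5/l
√(1/(-18*(-5) + (149 - 1*186)) + o(-7)) = √(1/(-18*(-5) + (149 - 1*186)) - 5/(-7)) = √(1/(90 + (149 - 186)) - 5*(-⅐)) = √(1/(90 - 37) + 5/7) = √(1/53 + 5/7) = √(272/371) = 4*√6307/371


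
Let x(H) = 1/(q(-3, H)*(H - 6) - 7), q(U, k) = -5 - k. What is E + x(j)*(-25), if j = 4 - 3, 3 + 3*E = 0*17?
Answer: -48/23 ≈ -2.0870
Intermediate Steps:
E = -1 (E = -1 + (0*17)/3 = -1 + (1/3)*0 = -1 + 0 = -1)
j = 1
x(H) = 1/(-7 + (-6 + H)*(-5 - H)) (x(H) = 1/((-5 - H)*(H - 6) - 7) = 1/((-5 - H)*(-6 + H) - 7) = 1/((-6 + H)*(-5 - H) - 7) = 1/(-7 + (-6 + H)*(-5 - H)))
E + x(j)*(-25) = -1 - 25/(23 + 1 - 1*1**2) = -1 - 25/(23 + 1 - 1*1) = -1 - 25/(23 + 1 - 1) = -1 - 25/23 = -48/23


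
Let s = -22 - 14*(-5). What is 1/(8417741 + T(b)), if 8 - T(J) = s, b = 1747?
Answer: 1/8417701 ≈ 1.1880e-7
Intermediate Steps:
s = 48 (s = -22 + 70 = 48)
T(J) = -40 (T(J) = 8 - 1*48 = 8 - 48 = -40)
1/(8417741 + T(b)) = 1/(8417741 - 40) = 1/8417701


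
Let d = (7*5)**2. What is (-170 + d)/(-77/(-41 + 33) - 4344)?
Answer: -1688/6935 ≈ -0.24340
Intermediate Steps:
d = 1225 (d = 35**2 = 1225)
(-170 + d)/(-77/(-41 + 33) - 4344) = (-170 + 1225)/(-77/(-41 + 33) - 4344) = 1055/(-77/(-8) - 4344) = 1055/(-1/8*(-77) - 4344) = 1055/(77/8 - 4344) = 1055/(-34675/8) = 1055*(-8/34675) = -1688/6935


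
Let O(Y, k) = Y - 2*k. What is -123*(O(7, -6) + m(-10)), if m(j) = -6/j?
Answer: -12054/5 ≈ -2410.8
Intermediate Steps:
-123*(O(7, -6) + m(-10)) = -123*((7 - 2*(-6)) - 6/(-10)) = -123*((7 + 12) - 6*(-1/10)) = -123*(19 + 3/5) = -123*98/5 = -12054/5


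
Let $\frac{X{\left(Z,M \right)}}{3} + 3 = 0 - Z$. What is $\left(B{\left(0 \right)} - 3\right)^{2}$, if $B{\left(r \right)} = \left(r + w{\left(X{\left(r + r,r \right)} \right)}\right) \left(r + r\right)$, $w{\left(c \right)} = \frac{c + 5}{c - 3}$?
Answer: $9$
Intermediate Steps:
$X{\left(Z,M \right)} = -9 - 3 Z$ ($X{\left(Z,M \right)} = -9 + 3 \left(0 - Z\right) = -9 + 3 \left(- Z\right) = -9 - 3 Z$)
$w{\left(c \right)} = \frac{5 + c}{-3 + c}$
$B{\left(r \right)} = 2 r \left(r + \frac{-4 - 6 r}{-12 - 6 r}\right)$ ($B{\left(r \right)} = \left(r + \frac{5 - \left(9 + 3 \left(r + r\right)\right)}{-3 - \left(9 + 3 \left(r + r\right)\right)}\right) \left(r + r\right) = \left(r + \frac{5 - \left(9 + 3 \cdot 2 r\right)}{-3 - \left(9 + 3 \cdot 2 r\right)}\right) 2 r = \left(r + \frac{5 - \left(9 + 6 r\right)}{-3 - \left(9 + 6 r\right)}\right) 2 r = \left(r + \frac{-4 - 6 r}{-12 - 6 r}\right) 2 r = 2 r \left(r + \frac{-4 - 6 r}{-12 - 6 r}\right)$)
$\left(B{\left(0 \right)} - 3\right)^{2} = \left(\frac{2}{3} \cdot 0 \frac{1}{2 + 0} \left(2 + 3 \cdot 0^{2} + 9 \cdot 0\right) - 3\right)^{2} = \left(\frac{2}{3} \cdot 0 \cdot \frac{1}{2} \left(2 + 3 \cdot 0 + 0\right) - 3\right)^{2} = \left(\frac{2}{3} \cdot 0 \cdot \frac{1}{2} \left(2 + 0 + 0\right) - 3\right)^{2} = \left(\frac{2}{3} \cdot 0 \cdot \frac{1}{2} \cdot 2 - 3\right)^{2} = \left(0 - 3\right)^{2} = \left(-3\right)^{2} = 9$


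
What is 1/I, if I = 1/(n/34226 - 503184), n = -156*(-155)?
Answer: -8610975702/17113 ≈ -5.0318e+5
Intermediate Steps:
n = 24180
I = -17113/8610975702 (I = 1/(24180/34226 - 503184) = 1/(24180*(1/34226) - 503184) = 1/(12090/17113 - 503184) = 1/(-8610975702/17113) = -17113/8610975702 ≈ -1.9873e-6)
1/I = 1/(-17113/8610975702) = -8610975702/17113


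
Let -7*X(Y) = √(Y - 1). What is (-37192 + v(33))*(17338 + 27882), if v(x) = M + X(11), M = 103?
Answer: -1677164580 - 6460*√10 ≈ -1.6772e+9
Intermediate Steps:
X(Y) = -√(-1 + Y)/7 (X(Y) = -√(Y - 1)/7 = -√(-1 + Y)/7)
v(x) = 103 - √10/7 (v(x) = 103 - √(-1 + 11)/7 = 103 - √10/7)
(-37192 + v(33))*(17338 + 27882) = (-37192 + (103 - √10/7))*(17338 + 27882) = (-37089 - √10/7)*45220 = -1677164580 - 6460*√10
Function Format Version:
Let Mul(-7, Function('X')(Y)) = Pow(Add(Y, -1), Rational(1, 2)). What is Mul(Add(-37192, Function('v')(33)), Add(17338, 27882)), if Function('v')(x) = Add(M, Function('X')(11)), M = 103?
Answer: Add(-1677164580, Mul(-6460, Pow(10, Rational(1, 2)))) ≈ -1.6772e+9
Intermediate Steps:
Function('X')(Y) = Mul(Rational(-1, 7), Pow(Add(-1, Y), Rational(1, 2))) (Function('X')(Y) = Mul(Rational(-1, 7), Pow(Add(Y, -1), Rational(1, 2))) = Mul(Rational(-1, 7), Pow(Add(-1, Y), Rational(1, 2))))
Function('v')(x) = Add(103, Mul(Rational(-1, 7), Pow(10, Rational(1, 2)))) (Function('v')(x) = Add(103, Mul(Rational(-1, 7), Pow(Add(-1, 11), Rational(1, 2)))) = Add(103, Mul(Rational(-1, 7), Pow(10, Rational(1, 2)))))
Mul(Add(-37192, Function('v')(33)), Add(17338, 27882)) = Mul(Add(-37192, Add(103, Mul(Rational(-1, 7), Pow(10, Rational(1, 2))))), Add(17338, 27882)) = Mul(Add(-37089, Mul(Rational(-1, 7), Pow(10, Rational(1, 2)))), 45220) = Add(-1677164580, Mul(-6460, Pow(10, Rational(1, 2))))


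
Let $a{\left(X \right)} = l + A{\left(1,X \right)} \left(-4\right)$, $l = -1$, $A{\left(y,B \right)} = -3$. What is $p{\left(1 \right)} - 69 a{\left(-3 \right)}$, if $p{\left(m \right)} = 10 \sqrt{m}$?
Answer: $-749$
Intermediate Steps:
$a{\left(X \right)} = 11$ ($a{\left(X \right)} = -1 - -12 = -1 + 12 = 11$)
$p{\left(1 \right)} - 69 a{\left(-3 \right)} = 10 \sqrt{1} - 759 = 10 \cdot 1 - 759 = 10 - 759 = -749$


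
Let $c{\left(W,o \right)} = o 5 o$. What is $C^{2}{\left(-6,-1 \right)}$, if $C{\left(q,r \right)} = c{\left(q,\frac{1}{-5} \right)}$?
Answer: $\frac{1}{25} \approx 0.04$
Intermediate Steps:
$c{\left(W,o \right)} = 5 o^{2}$ ($c{\left(W,o \right)} = 5 o o = 5 o^{2}$)
$C{\left(q,r \right)} = \frac{1}{5}$ ($C{\left(q,r \right)} = 5 \left(\frac{1}{-5}\right)^{2} = 5 \left(- \frac{1}{5}\right)^{2} = 5 \cdot \frac{1}{25} = \frac{1}{5}$)
$C^{2}{\left(-6,-1 \right)} = \left(\frac{1}{5}\right)^{2} = \frac{1}{25}$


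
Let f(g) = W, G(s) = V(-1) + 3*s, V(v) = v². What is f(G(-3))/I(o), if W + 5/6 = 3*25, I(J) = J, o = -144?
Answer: -445/864 ≈ -0.51505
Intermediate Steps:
G(s) = 1 + 3*s (G(s) = (-1)² + 3*s = 1 + 3*s)
W = 445/6 (W = -⅚ + 3*25 = -⅚ + 75 = 445/6 ≈ 74.167)
f(g) = 445/6
f(G(-3))/I(o) = (445/6)/(-144) = (445/6)*(-1/144) = -445/864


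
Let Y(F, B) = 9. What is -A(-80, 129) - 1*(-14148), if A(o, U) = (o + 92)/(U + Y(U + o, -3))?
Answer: 325402/23 ≈ 14148.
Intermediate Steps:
A(o, U) = (92 + o)/(9 + U) (A(o, U) = (o + 92)/(U + 9) = (92 + o)/(9 + U))
-A(-80, 129) - 1*(-14148) = -(92 - 80)/(9 + 129) - 1*(-14148) = -12/138 + 14148 = -1*2/23 + 14148 = -2/23 + 14148 = 325402/23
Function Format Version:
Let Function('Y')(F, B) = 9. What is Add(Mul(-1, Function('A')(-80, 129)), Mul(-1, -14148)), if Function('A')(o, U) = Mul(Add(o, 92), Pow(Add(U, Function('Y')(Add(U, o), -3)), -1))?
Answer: Rational(325402, 23) ≈ 14148.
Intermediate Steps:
Function('A')(o, U) = Mul(Pow(Add(9, U), -1), Add(92, o)) (Function('A')(o, U) = Mul(Add(o, 92), Pow(Add(U, 9), -1)) = Mul(Add(92, o), Pow(Add(9, U), -1)) = Mul(Pow(Add(9, U), -1), Add(92, o)))
Add(Mul(-1, Function('A')(-80, 129)), Mul(-1, -14148)) = Add(Mul(-1, Mul(Pow(Add(9, 129), -1), Add(92, -80))), Mul(-1, -14148)) = Add(Mul(-1, Mul(Pow(138, -1), 12)), 14148) = Add(Mul(-1, Mul(Rational(1, 138), 12)), 14148) = Add(Mul(-1, Rational(2, 23)), 14148) = Add(Rational(-2, 23), 14148) = Rational(325402, 23)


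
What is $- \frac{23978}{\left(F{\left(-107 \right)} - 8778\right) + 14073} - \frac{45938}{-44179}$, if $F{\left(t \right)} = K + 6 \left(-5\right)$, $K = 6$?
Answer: $- \frac{817184864}{232867509} \approx -3.5092$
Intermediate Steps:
$F{\left(t \right)} = -24$ ($F{\left(t \right)} = 6 + 6 \left(-5\right) = 6 - 30 = -24$)
$- \frac{23978}{\left(F{\left(-107 \right)} - 8778\right) + 14073} - \frac{45938}{-44179} = - \frac{23978}{\left(-24 - 8778\right) + 14073} - \frac{45938}{-44179} = - \frac{23978}{-8802 + 14073} - - \frac{45938}{44179} = - \frac{23978}{5271} + \frac{45938}{44179} = - \frac{817184864}{232867509}$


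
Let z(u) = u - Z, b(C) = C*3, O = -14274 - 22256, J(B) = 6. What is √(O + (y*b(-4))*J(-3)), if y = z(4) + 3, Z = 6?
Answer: I*√36602 ≈ 191.32*I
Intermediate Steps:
O = -36530
b(C) = 3*C
z(u) = -6 + u (z(u) = u - 1*6 = u - 6 = -6 + u)
y = 1 (y = (-6 + 4) + 3 = -2 + 3 = 1)
√(O + (y*b(-4))*J(-3)) = √(-36530 + (1*(3*(-4)))*6) = √(-36530 + (1*(-12))*6) = √(-36530 - 12*6) = √(-36530 - 72) = √(-36602) = I*√36602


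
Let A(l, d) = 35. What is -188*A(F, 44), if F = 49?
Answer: -6580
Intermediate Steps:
-188*A(F, 44) = -188*35 = -6580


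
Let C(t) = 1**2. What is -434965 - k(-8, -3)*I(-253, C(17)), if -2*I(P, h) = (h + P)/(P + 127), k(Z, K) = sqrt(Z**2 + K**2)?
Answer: -434965 + sqrt(73) ≈ -4.3496e+5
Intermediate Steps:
C(t) = 1
k(Z, K) = sqrt(K**2 + Z**2)
I(P, h) = -(P + h)/(2*(127 + P)) (I(P, h) = -(h + P)/(2*(P + 127)) = -(P + h)/(2*(127 + P)))
-434965 - k(-8, -3)*I(-253, C(17)) = -434965 - sqrt((-3)**2 + (-8)**2)*(-1*(-253) - 1*1)/(2*(127 - 253)) = -434965 - sqrt(9 + 64)*(1/2)*(253 - 1)/(-126) = -434965 - sqrt(73)*(1/2)*(-1/126)*252 = -434965 - sqrt(73)*(-1) = -434965 - (-1)*sqrt(73) = -434965 + sqrt(73)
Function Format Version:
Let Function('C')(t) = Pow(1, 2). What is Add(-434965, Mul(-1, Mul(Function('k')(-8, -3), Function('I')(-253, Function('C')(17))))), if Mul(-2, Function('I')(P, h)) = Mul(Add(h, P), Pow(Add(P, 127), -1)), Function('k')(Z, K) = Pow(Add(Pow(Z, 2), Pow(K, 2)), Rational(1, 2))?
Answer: Add(-434965, Pow(73, Rational(1, 2))) ≈ -4.3496e+5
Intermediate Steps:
Function('C')(t) = 1
Function('k')(Z, K) = Pow(Add(Pow(K, 2), Pow(Z, 2)), Rational(1, 2))
Function('I')(P, h) = Mul(Rational(-1, 2), Pow(Add(127, P), -1), Add(P, h)) (Function('I')(P, h) = Mul(Rational(-1, 2), Mul(Add(h, P), Pow(Add(P, 127), -1))) = Mul(Rational(-1, 2), Mul(Add(P, h), Pow(Add(127, P), -1))) = Mul(Rational(-1, 2), Mul(Pow(Add(127, P), -1), Add(P, h))) = Mul(Rational(-1, 2), Pow(Add(127, P), -1), Add(P, h)))
Add(-434965, Mul(-1, Mul(Function('k')(-8, -3), Function('I')(-253, Function('C')(17))))) = Add(-434965, Mul(-1, Mul(Pow(Add(Pow(-3, 2), Pow(-8, 2)), Rational(1, 2)), Mul(Rational(1, 2), Pow(Add(127, -253), -1), Add(Mul(-1, -253), Mul(-1, 1)))))) = Add(-434965, Mul(-1, Mul(Pow(Add(9, 64), Rational(1, 2)), Mul(Rational(1, 2), Pow(-126, -1), Add(253, -1))))) = Add(-434965, Mul(-1, Mul(Pow(73, Rational(1, 2)), Mul(Rational(1, 2), Rational(-1, 126), 252)))) = Add(-434965, Mul(-1, Mul(Pow(73, Rational(1, 2)), -1))) = Add(-434965, Mul(-1, Mul(-1, Pow(73, Rational(1, 2))))) = Add(-434965, Pow(73, Rational(1, 2)))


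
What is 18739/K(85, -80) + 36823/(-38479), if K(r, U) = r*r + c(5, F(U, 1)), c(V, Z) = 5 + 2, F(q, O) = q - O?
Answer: 19771915/12099136 ≈ 1.6342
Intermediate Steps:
c(V, Z) = 7
K(r, U) = 7 + r² (K(r, U) = r*r + 7 = r² + 7 = 7 + r²)
18739/K(85, -80) + 36823/(-38479) = 18739/(7 + 85²) + 36823/(-38479) = 18739/(7 + 7225) + 36823*(-1/38479) = 18739/7232 - 1601/1673 = 19771915/12099136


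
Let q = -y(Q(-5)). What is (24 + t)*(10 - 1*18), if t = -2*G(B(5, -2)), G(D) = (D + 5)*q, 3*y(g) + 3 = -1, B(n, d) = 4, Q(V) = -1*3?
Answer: 0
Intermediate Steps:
Q(V) = -3
y(g) = -4/3 (y(g) = -1 + (1/3)*(-1) = -1 - 1/3 = -4/3)
q = 4/3 (q = -1*(-4/3) = 4/3 ≈ 1.3333)
G(D) = 20/3 + 4*D/3 (G(D) = (D + 5)*(4/3) = (5 + D)*(4/3) = 20/3 + 4*D/3)
t = -24 (t = -2*(20/3 + (4/3)*4) = -2*(20/3 + 16/3) = -2*12 = -24)
(24 + t)*(10 - 1*18) = (24 - 24)*(10 - 1*18) = 0*(10 - 18) = 0*(-8) = 0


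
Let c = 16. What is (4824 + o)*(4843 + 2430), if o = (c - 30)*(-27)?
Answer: 37834146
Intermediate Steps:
o = 378 (o = (16 - 30)*(-27) = -14*(-27) = 378)
(4824 + o)*(4843 + 2430) = (4824 + 378)*(4843 + 2430) = 5202*7273 = 37834146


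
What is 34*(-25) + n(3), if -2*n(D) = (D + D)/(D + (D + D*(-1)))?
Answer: -851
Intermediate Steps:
n(D) = -1 (n(D) = -(D + D)/(2*(D + (D + D*(-1)))) = -2*D/(2*(D + (D - D))) = -2*D/(2*(D + 0)) = -2*D/(2*D) = -½*2 = -1)
34*(-25) + n(3) = 34*(-25) - 1 = -850 - 1 = -851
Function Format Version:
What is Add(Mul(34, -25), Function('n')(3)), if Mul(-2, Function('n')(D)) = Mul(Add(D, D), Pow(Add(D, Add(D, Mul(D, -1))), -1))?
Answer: -851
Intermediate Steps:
Function('n')(D) = -1 (Function('n')(D) = Mul(Rational(-1, 2), Mul(Add(D, D), Pow(Add(D, Add(D, Mul(D, -1))), -1))) = Mul(Rational(-1, 2), Mul(Mul(2, D), Pow(Add(D, Add(D, Mul(-1, D))), -1))) = Mul(Rational(-1, 2), Mul(Mul(2, D), Pow(Add(D, 0), -1))) = Mul(Rational(-1, 2), Mul(Mul(2, D), Pow(D, -1))) = Mul(Rational(-1, 2), 2) = -1)
Add(Mul(34, -25), Function('n')(3)) = Add(Mul(34, -25), -1) = Add(-850, -1) = -851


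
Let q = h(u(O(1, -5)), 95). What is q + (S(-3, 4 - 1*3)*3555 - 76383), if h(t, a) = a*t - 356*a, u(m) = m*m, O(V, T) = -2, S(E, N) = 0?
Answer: -109823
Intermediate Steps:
u(m) = m²
h(t, a) = -356*a + a*t
q = -33440 (q = 95*(-356 + (-2)²) = 95*(-356 + 4) = 95*(-352) = -33440)
q + (S(-3, 4 - 1*3)*3555 - 76383) = -33440 + (0*3555 - 76383) = -33440 + (0 - 76383) = -33440 - 76383 = -109823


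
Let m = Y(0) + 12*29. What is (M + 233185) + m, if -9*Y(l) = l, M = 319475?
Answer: 553008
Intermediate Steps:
Y(l) = -l/9
m = 348 (m = -1/9*0 + 12*29 = 0 + 348 = 348)
(M + 233185) + m = (319475 + 233185) + 348 = 552660 + 348 = 553008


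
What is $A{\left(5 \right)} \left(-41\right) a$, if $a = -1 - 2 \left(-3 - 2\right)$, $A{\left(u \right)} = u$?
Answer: $-1845$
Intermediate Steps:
$a = 9$ ($a = -1 - -10 = -1 + 10 = 9$)
$A{\left(5 \right)} \left(-41\right) a = 5 \left(-41\right) 9 = \left(-205\right) 9 = -1845$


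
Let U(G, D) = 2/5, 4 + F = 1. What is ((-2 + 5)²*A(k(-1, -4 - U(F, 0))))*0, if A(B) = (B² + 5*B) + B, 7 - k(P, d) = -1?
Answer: 0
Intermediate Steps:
F = -3 (F = -4 + 1 = -3)
U(G, D) = ⅖ (U(G, D) = 2*(⅕) = ⅖)
k(P, d) = 8 (k(P, d) = 7 - 1*(-1) = 7 + 1 = 8)
A(B) = B² + 6*B
((-2 + 5)²*A(k(-1, -4 - U(F, 0))))*0 = ((-2 + 5)²*(8*(6 + 8)))*0 = (3²*(8*14))*0 = (9*112)*0 = 1008*0 = 0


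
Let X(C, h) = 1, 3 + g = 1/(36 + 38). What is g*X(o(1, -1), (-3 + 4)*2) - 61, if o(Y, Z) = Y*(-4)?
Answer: -4735/74 ≈ -63.987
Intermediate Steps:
o(Y, Z) = -4*Y
g = -221/74 (g = -3 + 1/(36 + 38) = -3 + 1/74 = -221/74 ≈ -2.9865)
g*X(o(1, -1), (-3 + 4)*2) - 61 = -221/74*1 - 61 = -221/74 - 61 = -4735/74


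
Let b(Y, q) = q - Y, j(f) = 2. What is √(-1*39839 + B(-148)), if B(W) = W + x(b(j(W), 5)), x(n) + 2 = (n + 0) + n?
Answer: I*√39983 ≈ 199.96*I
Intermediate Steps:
x(n) = -2 + 2*n (x(n) = -2 + ((n + 0) + n) = -2 + (n + n) = -2 + 2*n)
B(W) = 4 + W (B(W) = W + (-2 + 2*(5 - 1*2)) = W + (-2 + 2*(5 - 2)) = W + (-2 + 2*3) = W + (-2 + 6) = W + 4 = 4 + W)
√(-1*39839 + B(-148)) = √(-1*39839 + (4 - 148)) = √(-39839 - 144) = √(-39983) = I*√39983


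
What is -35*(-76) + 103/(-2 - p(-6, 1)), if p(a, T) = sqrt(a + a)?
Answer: 21177/8 + 103*I*sqrt(3)/8 ≈ 2647.1 + 22.3*I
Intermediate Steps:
p(a, T) = sqrt(2)*sqrt(a) (p(a, T) = sqrt(2*a) = sqrt(2)*sqrt(a))
-35*(-76) + 103/(-2 - p(-6, 1)) = -35*(-76) + 103/(-2 - sqrt(2)*sqrt(-6)) = 2660 + 103/(-2 - sqrt(2)*I*sqrt(6)) = 2660 + 103/(-2 - 2*I*sqrt(3))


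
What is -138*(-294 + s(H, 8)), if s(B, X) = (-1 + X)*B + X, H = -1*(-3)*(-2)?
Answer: 45264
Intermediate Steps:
H = -6 (H = 3*(-2) = -6)
s(B, X) = X + B*(-1 + X) (s(B, X) = B*(-1 + X) + X = X + B*(-1 + X))
-138*(-294 + s(H, 8)) = -138*(-294 + (8 - 1*(-6) - 6*8)) = -138*(-294 + (8 + 6 - 48)) = -138*(-294 - 34) = -138*(-328) = 45264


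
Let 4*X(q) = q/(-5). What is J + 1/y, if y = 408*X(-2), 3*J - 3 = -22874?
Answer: -1555223/204 ≈ -7623.6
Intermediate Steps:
J = -22871/3 (J = 1 + (1/3)*(-22874) = 1 - 22874/3 = -22871/3 ≈ -7623.7)
X(q) = -q/20 (X(q) = (q/(-5))/4 = (q*(-1/5))/4 = (-q/5)/4 = -q/20)
y = 204/5 (y = 408*(-1/20*(-2)) = 408*(1/10) = 204/5 ≈ 40.800)
J + 1/y = -22871/3 + 1/(204/5) = -22871/3 + 5/204 = -1555223/204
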